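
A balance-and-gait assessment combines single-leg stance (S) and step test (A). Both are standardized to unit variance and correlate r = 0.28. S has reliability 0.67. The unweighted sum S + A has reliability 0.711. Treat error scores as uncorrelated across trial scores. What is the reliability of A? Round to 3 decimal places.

Var(S+A) = 2 + 2·0.28 = 2.560.
True-score variance = ρ_S + ρ_A + 2·0.28, so 0.711 = (0.67 + ρ_A + 0.56) / 2.560.
ρ_A = 0.711·2.560 − 0.67 − 0.56 = 0.590.

0.590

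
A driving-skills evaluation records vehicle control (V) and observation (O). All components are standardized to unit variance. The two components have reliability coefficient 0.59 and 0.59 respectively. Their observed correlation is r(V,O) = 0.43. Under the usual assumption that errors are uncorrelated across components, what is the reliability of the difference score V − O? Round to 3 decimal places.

Var(V−O) = 1 + 1 − 2·0.43 = 2 − 0.86 = 1.14.
Under uncorrelated errors the observed covariances equal the true-score covariances, so only the own-variance terms attenuate.
True-score variance = [0.59 + 0.59] − 0.86 = 1.18 − 0.86 = 0.32.
Reliability = 0.32 / 1.14 = 0.281.

0.281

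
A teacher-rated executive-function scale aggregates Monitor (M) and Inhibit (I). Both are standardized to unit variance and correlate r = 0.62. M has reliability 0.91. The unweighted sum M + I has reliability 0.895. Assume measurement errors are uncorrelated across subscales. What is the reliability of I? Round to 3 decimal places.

0.750

Var(M+I) = 2 + 2·0.62 = 3.240.
True-score variance = ρ_M + ρ_I + 2·0.62, so 0.895 = (0.91 + ρ_I + 1.24) / 3.240.
ρ_I = 0.895·3.240 − 0.91 − 1.24 = 0.750.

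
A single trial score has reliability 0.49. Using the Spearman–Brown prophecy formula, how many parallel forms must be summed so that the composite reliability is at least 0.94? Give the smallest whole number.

k ≥ ρ*(1−ρ₁)/(ρ₁(1−ρ*)) = 0.94·0.51 / (0.49·0.06) = 16.306.
Smallest integer k = 17.

17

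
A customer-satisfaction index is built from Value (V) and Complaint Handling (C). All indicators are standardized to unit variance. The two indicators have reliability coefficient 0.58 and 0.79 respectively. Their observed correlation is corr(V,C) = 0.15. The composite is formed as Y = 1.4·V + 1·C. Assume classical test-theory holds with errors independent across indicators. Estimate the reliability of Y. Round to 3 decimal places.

Var(Y) = 1.4² + 1 + 2·[1.4·0.15] = 2.96 + 0.42 = 3.38.
Because errors are independent across components, Cov(Tᵢ,Tⱼ) = Cov(Xᵢ,Xⱼ); the off-diagonal part of the true-score variance is the same as above.
True-score variance = [1.4²·0.58 + 0.79] + 0.42 = 1.9268 + 0.42 = 2.3468.
Reliability = 2.3468 / 3.38 = 0.694.

0.694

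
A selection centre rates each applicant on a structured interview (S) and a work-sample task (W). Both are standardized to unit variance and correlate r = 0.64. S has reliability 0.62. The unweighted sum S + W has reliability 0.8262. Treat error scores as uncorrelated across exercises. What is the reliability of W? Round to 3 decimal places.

Var(S+W) = 2 + 2·0.64 = 3.280.
True-score variance = ρ_S + ρ_W + 2·0.64, so 0.8262 = (0.62 + ρ_W + 1.28) / 3.280.
ρ_W = 0.8262·3.280 − 0.62 − 1.28 = 0.810.

0.810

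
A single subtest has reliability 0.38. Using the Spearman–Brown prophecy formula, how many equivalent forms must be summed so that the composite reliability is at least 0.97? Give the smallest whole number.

k ≥ ρ*(1−ρ₁)/(ρ₁(1−ρ*)) = 0.97·0.62 / (0.38·0.03) = 52.754.
Smallest integer k = 53.

53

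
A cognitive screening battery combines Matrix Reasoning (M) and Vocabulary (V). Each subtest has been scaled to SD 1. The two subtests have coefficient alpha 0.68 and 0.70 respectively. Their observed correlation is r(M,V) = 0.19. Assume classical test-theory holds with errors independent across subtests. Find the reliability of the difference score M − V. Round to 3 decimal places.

Var(M−V) = 1 + 1 − 2·0.19 = 2 − 0.38 = 1.62.
Because errors are independent across components, Cov(Tᵢ,Tⱼ) = Cov(Xᵢ,Xⱼ); the off-diagonal part of the true-score variance is the same as above.
True-score variance = [0.68 + 0.70] − 0.38 = 1.38 − 0.38 = 1.
Reliability = 1 / 1.62 = 0.617.

0.617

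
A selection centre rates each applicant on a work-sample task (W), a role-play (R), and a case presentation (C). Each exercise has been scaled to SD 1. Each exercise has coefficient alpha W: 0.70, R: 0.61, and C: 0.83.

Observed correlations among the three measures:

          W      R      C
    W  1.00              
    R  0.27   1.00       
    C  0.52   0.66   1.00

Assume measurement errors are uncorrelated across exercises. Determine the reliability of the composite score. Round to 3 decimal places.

Var(W+R+C) = 3 + 2·[0.27 + 0.52 + 0.66] = 3 + 2.9 = 5.9.
Under uncorrelated errors the observed covariances equal the true-score covariances, so only the own-variance terms attenuate.
True-score variance = [0.70 + 0.61 + 0.83] + 2.9 = 2.14 + 2.9 = 5.04.
Reliability = 5.04 / 5.9 = 0.854.

0.854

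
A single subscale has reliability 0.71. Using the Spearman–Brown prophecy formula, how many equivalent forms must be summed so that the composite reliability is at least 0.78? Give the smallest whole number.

k ≥ ρ*(1−ρ₁)/(ρ₁(1−ρ*)) = 0.78·0.29 / (0.71·0.22) = 1.448.
Smallest integer k = 2.

2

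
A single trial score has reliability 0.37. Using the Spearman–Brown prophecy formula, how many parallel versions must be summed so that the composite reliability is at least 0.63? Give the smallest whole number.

k ≥ ρ*(1−ρ₁)/(ρ₁(1−ρ*)) = 0.63·0.63 / (0.37·0.37) = 2.899.
Smallest integer k = 3.

3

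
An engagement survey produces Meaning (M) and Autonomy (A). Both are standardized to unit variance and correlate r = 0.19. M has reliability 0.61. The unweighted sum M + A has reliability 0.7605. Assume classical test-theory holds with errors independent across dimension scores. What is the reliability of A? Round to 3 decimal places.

0.820

Var(M+A) = 2 + 2·0.19 = 2.380.
True-score variance = ρ_M + ρ_A + 2·0.19, so 0.7605 = (0.61 + ρ_A + 0.38) / 2.380.
ρ_A = 0.7605·2.380 − 0.61 − 0.38 = 0.820.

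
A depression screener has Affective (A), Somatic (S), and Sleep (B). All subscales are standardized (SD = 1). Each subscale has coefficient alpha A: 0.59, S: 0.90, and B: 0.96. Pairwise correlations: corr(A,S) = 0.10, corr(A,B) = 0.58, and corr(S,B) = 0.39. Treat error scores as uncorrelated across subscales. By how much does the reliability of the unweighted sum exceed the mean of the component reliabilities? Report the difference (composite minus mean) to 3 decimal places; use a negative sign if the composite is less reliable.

Var(sum) = 3 + 2.14 = 5.14; true-score variance = 2.45 + 2.14 = 4.59; composite reliability = 0.8930.
Mean component reliability = 0.8167.
Difference = 0.8930 − 0.8167 = 0.076.

0.076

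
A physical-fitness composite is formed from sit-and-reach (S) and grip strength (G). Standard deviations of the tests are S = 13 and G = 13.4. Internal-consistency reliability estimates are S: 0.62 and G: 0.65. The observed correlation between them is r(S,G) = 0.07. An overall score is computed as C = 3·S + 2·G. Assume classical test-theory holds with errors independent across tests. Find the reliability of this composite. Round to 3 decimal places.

Var(C) = 3²·13² + 2²·13.4² + 2·[6·13·13.4·0.07] = 2239.24 + 146.328 = 2385.57.
With uncorrelated errors the cross-covariances are all true-score covariance, so they carry over unchanged; only the diagonal terms shrink to ρᵢσᵢ².
True-score variance = [3²·13²·0.62 + 2²·13.4²·0.65] + 146.328 = 1409.88 + 146.328 = 1556.2.
Reliability = 1556.2 / 2385.57 = 0.652.

0.652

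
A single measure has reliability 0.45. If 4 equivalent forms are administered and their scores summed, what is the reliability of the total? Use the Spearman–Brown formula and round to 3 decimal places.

0.766

ρ_k = kρ / (1 + (k−1)ρ) = 4·0.45 / (1 + 3·0.45) = 1.800 / 2.350 = 0.766.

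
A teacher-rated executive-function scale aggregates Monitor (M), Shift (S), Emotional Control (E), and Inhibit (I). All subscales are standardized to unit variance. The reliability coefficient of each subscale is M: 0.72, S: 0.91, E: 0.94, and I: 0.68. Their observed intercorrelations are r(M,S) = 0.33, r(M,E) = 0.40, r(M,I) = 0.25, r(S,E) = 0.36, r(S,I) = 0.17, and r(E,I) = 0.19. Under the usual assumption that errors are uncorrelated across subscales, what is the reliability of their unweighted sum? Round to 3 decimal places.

Var(M+S+E+I) = 4 + 2·[0.33 + 0.40 + 0.25 + 0.36 + 0.17 + 0.19] = 4 + 3.4 = 7.4.
Because errors are independent across components, Cov(Tᵢ,Tⱼ) = Cov(Xᵢ,Xⱼ); the off-diagonal part of the true-score variance is the same as above.
True-score variance = [0.72 + 0.91 + 0.94 + 0.68] + 3.4 = 3.25 + 3.4 = 6.65.
Reliability = 6.65 / 7.4 = 0.899.

0.899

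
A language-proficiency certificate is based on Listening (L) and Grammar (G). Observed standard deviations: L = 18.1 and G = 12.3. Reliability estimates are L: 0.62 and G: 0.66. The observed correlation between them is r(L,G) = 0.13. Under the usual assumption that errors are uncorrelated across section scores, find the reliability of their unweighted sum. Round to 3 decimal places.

0.672

Var(L+G) = 18.1² + 12.3² + 2·[18.1·12.3·0.13] = 478.9 + 57.8838 = 536.784.
Because errors are independent across components, Cov(Tᵢ,Tⱼ) = Cov(Xᵢ,Xⱼ); the off-diagonal part of the true-score variance is the same as above.
True-score variance = [18.1²·0.62 + 12.3²·0.66] + 57.8838 = 302.97 + 57.8838 = 360.853.
Reliability = 360.853 / 536.784 = 0.672.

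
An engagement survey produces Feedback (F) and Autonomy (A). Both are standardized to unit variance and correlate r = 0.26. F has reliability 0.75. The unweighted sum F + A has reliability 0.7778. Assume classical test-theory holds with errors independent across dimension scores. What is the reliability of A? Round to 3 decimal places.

Var(F+A) = 2 + 2·0.26 = 2.520.
True-score variance = ρ_F + ρ_A + 2·0.26, so 0.7778 = (0.75 + ρ_A + 0.52) / 2.520.
ρ_A = 0.7778·2.520 − 0.75 − 0.52 = 0.690.

0.690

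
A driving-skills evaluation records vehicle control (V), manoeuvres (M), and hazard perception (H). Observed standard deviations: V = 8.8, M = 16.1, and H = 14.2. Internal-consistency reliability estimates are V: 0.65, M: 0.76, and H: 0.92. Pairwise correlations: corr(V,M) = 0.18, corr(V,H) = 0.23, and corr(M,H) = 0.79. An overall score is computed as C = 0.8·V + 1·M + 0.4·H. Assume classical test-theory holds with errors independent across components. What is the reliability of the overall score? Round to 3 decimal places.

Var(C) = 0.8²·8.8² + 16.1² + 0.4²·14.2² + 2·[0.8·8.8·16.1·0.18 + 0.32·8.8·14.2·0.23 + 0.4·16.1·14.2·0.79] = 341.034 + 203.686 = 544.72.
Because errors are independent across components, Cov(Tᵢ,Tⱼ) = Cov(Xᵢ,Xⱼ); the off-diagonal part of the true-score variance is the same as above.
True-score variance = [0.8²·8.8²·0.65 + 16.1²·0.76 + 0.4²·14.2²·0.92] + 203.686 = 258.896 + 203.686 = 462.582.
Reliability = 462.582 / 544.72 = 0.849.

0.849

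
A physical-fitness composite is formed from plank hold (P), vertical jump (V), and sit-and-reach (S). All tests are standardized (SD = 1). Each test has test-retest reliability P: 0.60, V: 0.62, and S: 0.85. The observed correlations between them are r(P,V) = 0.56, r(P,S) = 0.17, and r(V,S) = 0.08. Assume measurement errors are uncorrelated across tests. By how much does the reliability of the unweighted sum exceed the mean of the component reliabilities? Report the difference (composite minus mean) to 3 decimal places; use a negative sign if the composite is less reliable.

0.109

Var(sum) = 3 + 1.62 = 4.62; true-score variance = 2.07 + 1.62 = 3.69; composite reliability = 0.7987.
Mean component reliability = 0.6900.
Difference = 0.7987 − 0.6900 = 0.109.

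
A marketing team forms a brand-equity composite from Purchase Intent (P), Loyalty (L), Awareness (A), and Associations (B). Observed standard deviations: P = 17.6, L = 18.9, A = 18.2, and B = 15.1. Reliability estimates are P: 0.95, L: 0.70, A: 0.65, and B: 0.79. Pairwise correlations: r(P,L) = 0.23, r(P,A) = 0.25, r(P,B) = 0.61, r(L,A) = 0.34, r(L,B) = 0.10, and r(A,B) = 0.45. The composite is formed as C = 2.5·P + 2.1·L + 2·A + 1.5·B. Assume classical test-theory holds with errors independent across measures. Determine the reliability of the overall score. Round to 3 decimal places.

0.887

Var(C) = 2.5²·17.6² + 2.1²·18.9² + 2²·18.2² + 1.5²·15.1² + 2·[5.25·17.6·18.9·0.23 + 5·17.6·18.2·0.25 + 3.75·17.6·15.1·0.61 + 4.2·18.9·18.2·0.34 + 3.15·18.9·15.1·0.10 + 3·18.2·15.1·0.45] = 5349.28 + 4724.19 = 10073.5.
Because errors are independent across components, Cov(Tᵢ,Tⱼ) = Cov(Xᵢ,Xⱼ); the off-diagonal part of the true-score variance is the same as above.
True-score variance = [2.5²·17.6²·0.95 + 2.1²·18.9²·0.70 + 2²·18.2²·0.65 + 1.5²·15.1²·0.79] + 4724.19 = 4208.42 + 4724.19 = 8932.61.
Reliability = 8932.61 / 10073.5 = 0.887.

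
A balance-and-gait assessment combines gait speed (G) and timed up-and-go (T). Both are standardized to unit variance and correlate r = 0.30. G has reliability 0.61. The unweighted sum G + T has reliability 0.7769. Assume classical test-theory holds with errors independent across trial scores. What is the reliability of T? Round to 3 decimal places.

0.810

Var(G+T) = 2 + 2·0.30 = 2.600.
True-score variance = ρ_G + ρ_T + 2·0.30, so 0.7769 = (0.61 + ρ_T + 0.60) / 2.600.
ρ_T = 0.7769·2.600 − 0.61 − 0.60 = 0.810.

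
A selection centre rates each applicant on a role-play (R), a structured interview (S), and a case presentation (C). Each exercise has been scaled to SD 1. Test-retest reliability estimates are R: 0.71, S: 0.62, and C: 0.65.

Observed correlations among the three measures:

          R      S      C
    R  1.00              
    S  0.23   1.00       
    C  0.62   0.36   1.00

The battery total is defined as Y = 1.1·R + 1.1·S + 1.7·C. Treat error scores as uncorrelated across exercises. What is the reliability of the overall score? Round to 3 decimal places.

Var(Y) = 1.1² + 1.1² + 1.7² + 2·[1.21·0.23 + 1.87·0.62 + 1.87·0.36] = 5.31 + 4.2218 = 9.5318.
Under uncorrelated errors the observed covariances equal the true-score covariances, so only the own-variance terms attenuate.
True-score variance = [1.1²·0.71 + 1.1²·0.62 + 1.7²·0.65] + 4.2218 = 3.4878 + 4.2218 = 7.7096.
Reliability = 7.7096 / 9.5318 = 0.809.

0.809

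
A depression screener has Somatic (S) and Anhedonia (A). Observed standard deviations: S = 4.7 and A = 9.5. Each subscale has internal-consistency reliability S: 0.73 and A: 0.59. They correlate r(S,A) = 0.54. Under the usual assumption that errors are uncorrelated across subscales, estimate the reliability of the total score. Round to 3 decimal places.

Var(S+A) = 4.7² + 9.5² + 2·[4.7·9.5·0.54] = 112.34 + 48.222 = 160.562.
Under uncorrelated errors the observed covariances equal the true-score covariances, so only the own-variance terms attenuate.
True-score variance = [4.7²·0.73 + 9.5²·0.59] + 48.222 = 69.3732 + 48.222 = 117.595.
Reliability = 117.595 / 160.562 = 0.732.

0.732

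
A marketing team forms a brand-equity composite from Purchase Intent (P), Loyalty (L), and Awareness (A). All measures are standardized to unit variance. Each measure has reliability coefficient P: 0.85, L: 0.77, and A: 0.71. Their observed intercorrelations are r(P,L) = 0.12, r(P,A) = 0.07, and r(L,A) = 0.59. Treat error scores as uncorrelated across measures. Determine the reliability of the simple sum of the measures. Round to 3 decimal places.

0.853

Var(P+L+A) = 3 + 2·[0.12 + 0.07 + 0.59] = 3 + 1.56 = 4.56.
With uncorrelated errors the cross-covariances are all true-score covariance, so they carry over unchanged; only the diagonal terms shrink to ρᵢσᵢ².
True-score variance = [0.85 + 0.77 + 0.71] + 1.56 = 2.33 + 1.56 = 3.89.
Reliability = 3.89 / 4.56 = 0.853.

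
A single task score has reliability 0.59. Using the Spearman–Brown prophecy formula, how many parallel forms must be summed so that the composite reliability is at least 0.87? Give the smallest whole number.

5

k ≥ ρ*(1−ρ₁)/(ρ₁(1−ρ*)) = 0.87·0.41 / (0.59·0.13) = 4.651.
Smallest integer k = 5.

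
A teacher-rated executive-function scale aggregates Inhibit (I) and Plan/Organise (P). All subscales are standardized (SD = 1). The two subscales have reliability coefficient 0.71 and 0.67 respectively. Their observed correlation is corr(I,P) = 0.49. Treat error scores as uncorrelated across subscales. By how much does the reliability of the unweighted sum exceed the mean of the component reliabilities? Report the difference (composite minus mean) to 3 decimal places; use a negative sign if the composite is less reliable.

Var(sum) = 2 + 0.98 = 2.98; true-score variance = 1.38 + 0.98 = 2.36; composite reliability = 0.7919.
Mean component reliability = 0.6900.
Difference = 0.7919 − 0.6900 = 0.102.

0.102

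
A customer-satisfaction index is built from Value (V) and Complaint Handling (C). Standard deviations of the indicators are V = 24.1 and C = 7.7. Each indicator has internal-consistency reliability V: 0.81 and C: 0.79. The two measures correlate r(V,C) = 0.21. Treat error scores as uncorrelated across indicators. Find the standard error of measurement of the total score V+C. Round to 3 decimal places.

Var(total) = 640.1 + 77.9394 = 718.039.
True-score variance = 517.295 + 77.9394 = 595.235, so reliability = 0.8290.
Error variance = 718.039 − 595.235 = 122.805; SEM = √122.805 = 11.082.

11.082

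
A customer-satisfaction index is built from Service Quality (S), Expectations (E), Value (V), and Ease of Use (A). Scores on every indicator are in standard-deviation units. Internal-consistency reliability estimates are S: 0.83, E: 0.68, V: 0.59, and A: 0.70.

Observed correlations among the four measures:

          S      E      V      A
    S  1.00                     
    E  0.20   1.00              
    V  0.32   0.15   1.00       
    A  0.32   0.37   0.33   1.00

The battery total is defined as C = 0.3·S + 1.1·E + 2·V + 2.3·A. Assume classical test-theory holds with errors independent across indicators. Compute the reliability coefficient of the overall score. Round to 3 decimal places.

0.788

Var(C) = 0.3² + 1.1² + 2² + 2.3² + 2·[0.33·0.20 + 0.6·0.32 + 0.69·0.32 + 2.2·0.15 + 2.53·0.37 + 4.6·0.33] = 10.59 + 6.5258 = 17.1158.
With uncorrelated errors the cross-covariances are all true-score covariance, so they carry over unchanged; only the diagonal terms shrink to ρᵢσᵢ².
True-score variance = [0.3²·0.83 + 1.1²·0.68 + 2²·0.59 + 2.3²·0.70] + 6.5258 = 6.9605 + 6.5258 = 13.4863.
Reliability = 13.4863 / 17.1158 = 0.788.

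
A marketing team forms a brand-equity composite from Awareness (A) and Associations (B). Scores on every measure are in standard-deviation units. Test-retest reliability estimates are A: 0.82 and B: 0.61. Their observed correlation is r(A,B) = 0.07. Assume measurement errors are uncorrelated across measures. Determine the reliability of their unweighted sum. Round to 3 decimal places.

Var(A+B) = 2 + 2·[0.07] = 2 + 0.14 = 2.14.
With uncorrelated errors the cross-covariances are all true-score covariance, so they carry over unchanged; only the diagonal terms shrink to ρᵢσᵢ².
True-score variance = [0.82 + 0.61] + 0.14 = 1.43 + 0.14 = 1.57.
Reliability = 1.57 / 2.14 = 0.734.

0.734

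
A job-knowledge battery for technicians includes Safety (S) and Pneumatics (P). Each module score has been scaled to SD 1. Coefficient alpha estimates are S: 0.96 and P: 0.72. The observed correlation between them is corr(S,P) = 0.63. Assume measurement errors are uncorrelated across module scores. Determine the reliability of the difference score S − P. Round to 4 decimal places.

Var(S−P) = 1 + 1 − 2·0.63 = 2 − 1.26 = 0.74.
Under uncorrelated errors the observed covariances equal the true-score covariances, so only the own-variance terms attenuate.
True-score variance = [0.96 + 0.72] − 1.26 = 1.68 − 1.26 = 0.42.
Reliability = 0.42 / 0.74 = 0.5676.

0.5676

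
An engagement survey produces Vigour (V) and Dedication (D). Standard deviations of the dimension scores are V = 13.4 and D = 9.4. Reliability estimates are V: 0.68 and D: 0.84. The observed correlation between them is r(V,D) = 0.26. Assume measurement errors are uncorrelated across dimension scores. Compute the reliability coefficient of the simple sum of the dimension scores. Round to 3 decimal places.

0.785

Var(V+D) = 13.4² + 9.4² + 2·[13.4·9.4·0.26] = 267.92 + 65.4992 = 333.419.
Under uncorrelated errors the observed covariances equal the true-score covariances, so only the own-variance terms attenuate.
True-score variance = [13.4²·0.68 + 9.4²·0.84] + 65.4992 = 196.323 + 65.4992 = 261.822.
Reliability = 261.822 / 333.419 = 0.785.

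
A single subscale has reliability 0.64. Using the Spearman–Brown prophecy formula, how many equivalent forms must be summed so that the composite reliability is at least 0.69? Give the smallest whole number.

2

k ≥ ρ*(1−ρ₁)/(ρ₁(1−ρ*)) = 0.69·0.36 / (0.64·0.31) = 1.252.
Smallest integer k = 2.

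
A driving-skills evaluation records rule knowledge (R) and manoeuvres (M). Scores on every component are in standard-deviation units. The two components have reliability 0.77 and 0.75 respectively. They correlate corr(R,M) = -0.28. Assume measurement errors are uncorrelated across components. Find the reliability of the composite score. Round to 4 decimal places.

Var(R+M) = 2 + 2·[(-0.28)] = 2 − 0.56 = 1.44.
With uncorrelated errors the cross-covariances are all true-score covariance, so they carry over unchanged; only the diagonal terms shrink to ρᵢσᵢ².
True-score variance = [0.77 + 0.75] − 0.56 = 1.52 − 0.56 = 0.96.
Reliability = 0.96 / 1.44 = 0.6667.

0.6667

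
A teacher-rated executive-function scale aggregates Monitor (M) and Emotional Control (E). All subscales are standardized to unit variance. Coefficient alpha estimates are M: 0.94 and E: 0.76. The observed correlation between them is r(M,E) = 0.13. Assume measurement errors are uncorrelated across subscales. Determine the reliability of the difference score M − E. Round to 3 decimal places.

0.828

Var(M−E) = 1 + 1 − 2·0.13 = 2 − 0.26 = 1.74.
Under uncorrelated errors the observed covariances equal the true-score covariances, so only the own-variance terms attenuate.
True-score variance = [0.94 + 0.76] − 0.26 = 1.7 − 0.26 = 1.44.
Reliability = 1.44 / 1.74 = 0.828.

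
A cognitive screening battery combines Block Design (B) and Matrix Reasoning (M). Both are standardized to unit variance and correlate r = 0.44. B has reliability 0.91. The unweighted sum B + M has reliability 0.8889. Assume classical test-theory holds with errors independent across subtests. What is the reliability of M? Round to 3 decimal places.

Var(B+M) = 2 + 2·0.44 = 2.880.
True-score variance = ρ_B + ρ_M + 2·0.44, so 0.8889 = (0.91 + ρ_M + 0.88) / 2.880.
ρ_M = 0.8889·2.880 − 0.91 − 0.88 = 0.770.

0.770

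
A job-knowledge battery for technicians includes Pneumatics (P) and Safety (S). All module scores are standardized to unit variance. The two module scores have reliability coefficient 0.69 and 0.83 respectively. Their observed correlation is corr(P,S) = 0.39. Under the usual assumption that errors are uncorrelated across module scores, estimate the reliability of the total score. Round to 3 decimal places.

0.827

Var(P+S) = 2 + 2·[0.39] = 2 + 0.78 = 2.78.
With uncorrelated errors the cross-covariances are all true-score covariance, so they carry over unchanged; only the diagonal terms shrink to ρᵢσᵢ².
True-score variance = [0.69 + 0.83] + 0.78 = 1.52 + 0.78 = 2.3.
Reliability = 2.3 / 2.78 = 0.827.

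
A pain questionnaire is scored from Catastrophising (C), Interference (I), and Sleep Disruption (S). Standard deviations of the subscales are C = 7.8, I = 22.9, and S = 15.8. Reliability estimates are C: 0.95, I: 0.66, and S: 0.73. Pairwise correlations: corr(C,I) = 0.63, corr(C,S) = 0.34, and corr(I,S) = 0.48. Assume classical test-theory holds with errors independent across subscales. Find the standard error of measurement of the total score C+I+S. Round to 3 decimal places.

Var(total) = 834.89 + 656.212 = 1491.1.
True-score variance = 586.146 + 656.212 = 1242.36, so reliability = 0.8332.
Error variance = 1491.1 − 1242.36 = 248.744; SEM = √248.744 = 15.772.

15.772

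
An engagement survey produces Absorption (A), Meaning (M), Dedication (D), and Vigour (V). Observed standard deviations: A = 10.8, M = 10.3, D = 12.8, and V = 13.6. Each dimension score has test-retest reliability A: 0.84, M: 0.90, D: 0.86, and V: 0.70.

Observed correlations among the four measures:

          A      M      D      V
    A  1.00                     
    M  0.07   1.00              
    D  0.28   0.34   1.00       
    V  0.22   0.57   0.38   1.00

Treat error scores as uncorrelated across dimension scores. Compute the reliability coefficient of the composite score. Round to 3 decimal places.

Var(A+M+D+V) = 10.8² + 10.3² + 12.8² + 13.6² + 2·[10.8·10.3·0.07 + 10.8·12.8·0.28 + 10.8·13.6·0.22 + 10.3·12.8·0.34 + 10.3·13.6·0.57 + 12.8·13.6·0.38] = 571.53 + 539.258 = 1110.79.
With uncorrelated errors the cross-covariances are all true-score covariance, so they carry over unchanged; only the diagonal terms shrink to ρᵢσᵢ².
True-score variance = [10.8²·0.84 + 10.3²·0.90 + 12.8²·0.86 + 13.6²·0.70] + 539.258 = 463.833 + 539.258 = 1003.09.
Reliability = 1003.09 / 1110.79 = 0.903.

0.903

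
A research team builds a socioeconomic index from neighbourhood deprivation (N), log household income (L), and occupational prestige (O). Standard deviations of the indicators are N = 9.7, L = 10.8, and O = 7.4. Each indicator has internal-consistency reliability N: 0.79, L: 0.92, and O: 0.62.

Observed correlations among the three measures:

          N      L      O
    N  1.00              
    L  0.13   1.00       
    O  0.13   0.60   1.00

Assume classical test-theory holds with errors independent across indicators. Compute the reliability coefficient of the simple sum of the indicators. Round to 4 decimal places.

Var(N+L+O) = 9.7² + 10.8² + 7.4² + 2·[9.7·10.8·0.13 + 9.7·7.4·0.13 + 10.8·7.4·0.60] = 265.49 + 141.804 = 407.294.
Because errors are independent across components, Cov(Tᵢ,Tⱼ) = Cov(Xᵢ,Xⱼ); the off-diagonal part of the true-score variance is the same as above.
True-score variance = [9.7²·0.79 + 10.8²·0.92 + 7.4²·0.62] + 141.804 = 215.591 + 141.804 = 357.396.
Reliability = 357.396 / 407.294 = 0.8775.

0.8775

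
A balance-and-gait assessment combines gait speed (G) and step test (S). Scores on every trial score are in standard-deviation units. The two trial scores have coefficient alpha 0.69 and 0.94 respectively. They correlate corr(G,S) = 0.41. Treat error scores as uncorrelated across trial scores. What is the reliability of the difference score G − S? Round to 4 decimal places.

Var(G−S) = 1 + 1 − 2·0.41 = 2 − 0.82 = 1.18.
With uncorrelated errors the cross-covariances are all true-score covariance, so they carry over unchanged; only the diagonal terms shrink to ρᵢσᵢ².
True-score variance = [0.69 + 0.94] − 0.82 = 1.63 − 0.82 = 0.81.
Reliability = 0.81 / 1.18 = 0.6864.

0.6864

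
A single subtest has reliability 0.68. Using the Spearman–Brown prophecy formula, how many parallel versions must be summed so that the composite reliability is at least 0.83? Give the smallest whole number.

k ≥ ρ*(1−ρ₁)/(ρ₁(1−ρ*)) = 0.83·0.32 / (0.68·0.17) = 2.298.
Smallest integer k = 3.

3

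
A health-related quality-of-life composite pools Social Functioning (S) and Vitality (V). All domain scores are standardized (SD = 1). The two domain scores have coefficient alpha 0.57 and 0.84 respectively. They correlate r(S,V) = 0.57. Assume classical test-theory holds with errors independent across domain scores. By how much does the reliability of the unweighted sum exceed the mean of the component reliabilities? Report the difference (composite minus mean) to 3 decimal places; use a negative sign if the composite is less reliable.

0.107

Var(sum) = 2 + 1.14 = 3.14; true-score variance = 1.41 + 1.14 = 2.55; composite reliability = 0.8121.
Mean component reliability = 0.7050.
Difference = 0.8121 − 0.7050 = 0.107.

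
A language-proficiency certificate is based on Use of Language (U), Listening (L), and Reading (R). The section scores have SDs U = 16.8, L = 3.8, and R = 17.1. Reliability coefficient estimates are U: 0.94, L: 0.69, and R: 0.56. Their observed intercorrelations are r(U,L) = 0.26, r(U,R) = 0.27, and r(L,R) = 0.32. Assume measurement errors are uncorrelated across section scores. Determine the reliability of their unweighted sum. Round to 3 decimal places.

0.817

Var(U+L+R) = 16.8² + 3.8² + 17.1² + 2·[16.8·3.8·0.26 + 16.8·17.1·0.27 + 3.8·17.1·0.32] = 589.09 + 229.915 = 819.005.
Under uncorrelated errors the observed covariances equal the true-score covariances, so only the own-variance terms attenuate.
True-score variance = [16.8²·0.94 + 3.8²·0.69 + 17.1²·0.56] + 229.915 = 439.019 + 229.915 = 668.934.
Reliability = 668.934 / 819.005 = 0.817.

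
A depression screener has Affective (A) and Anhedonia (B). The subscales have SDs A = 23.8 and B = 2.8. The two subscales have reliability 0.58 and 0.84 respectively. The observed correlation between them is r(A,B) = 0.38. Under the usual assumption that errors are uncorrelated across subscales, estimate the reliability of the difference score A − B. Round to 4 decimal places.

Var(A−B) = 23.8² + 2.8² − 2·23.8·2.8·0.38 = 574.28 − 50.6464 = 523.634.
Because errors are independent across components, Cov(Tᵢ,Tⱼ) = Cov(Xᵢ,Xⱼ); the off-diagonal part of the true-score variance is the same as above.
True-score variance = [23.8²·0.58 + 2.8²·0.84] − 50.6464 = 335.121 − 50.6464 = 284.474.
Reliability = 284.474 / 523.634 = 0.5433.

0.5433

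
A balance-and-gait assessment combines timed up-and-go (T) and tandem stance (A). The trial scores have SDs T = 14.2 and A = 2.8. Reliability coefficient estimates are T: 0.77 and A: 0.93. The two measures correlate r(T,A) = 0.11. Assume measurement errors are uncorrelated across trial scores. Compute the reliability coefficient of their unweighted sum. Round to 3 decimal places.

Var(T+A) = 14.2² + 2.8² + 2·[14.2·2.8·0.11] = 209.48 + 8.7472 = 218.227.
With uncorrelated errors the cross-covariances are all true-score covariance, so they carry over unchanged; only the diagonal terms shrink to ρᵢσᵢ².
True-score variance = [14.2²·0.77 + 2.8²·0.93] + 8.7472 = 162.554 + 8.7472 = 171.301.
Reliability = 171.301 / 218.227 = 0.785.

0.785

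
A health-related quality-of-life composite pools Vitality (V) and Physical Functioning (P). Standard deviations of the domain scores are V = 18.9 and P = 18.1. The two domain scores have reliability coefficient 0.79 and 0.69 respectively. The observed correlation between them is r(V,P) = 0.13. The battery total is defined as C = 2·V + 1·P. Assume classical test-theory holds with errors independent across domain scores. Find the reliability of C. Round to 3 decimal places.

0.792

Var(C) = 2²·18.9² + 18.1² + 2·[2·18.9·18.1·0.13] = 1756.45 + 177.887 = 1934.34.
Under uncorrelated errors the observed covariances equal the true-score covariances, so only the own-variance terms attenuate.
True-score variance = [2²·18.9²·0.79 + 18.1²·0.69] + 177.887 = 1354.83 + 177.887 = 1532.72.
Reliability = 1532.72 / 1934.34 = 0.792.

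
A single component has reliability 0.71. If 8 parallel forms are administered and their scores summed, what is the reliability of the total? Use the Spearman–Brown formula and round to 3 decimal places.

ρ_k = kρ / (1 + (k−1)ρ) = 8·0.71 / (1 + 7·0.71) = 5.680 / 5.970 = 0.951.

0.951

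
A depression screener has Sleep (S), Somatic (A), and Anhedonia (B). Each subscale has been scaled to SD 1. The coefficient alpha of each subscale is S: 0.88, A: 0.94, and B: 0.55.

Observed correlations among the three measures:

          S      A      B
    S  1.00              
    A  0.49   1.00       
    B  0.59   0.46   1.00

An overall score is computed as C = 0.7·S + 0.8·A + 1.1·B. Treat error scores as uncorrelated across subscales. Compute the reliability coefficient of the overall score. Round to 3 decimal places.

Var(C) = 0.7² + 0.8² + 1.1² + 2·[0.56·0.49 + 0.77·0.59 + 0.88·0.46] = 2.34 + 2.267 = 4.607.
Because errors are independent across components, Cov(Tᵢ,Tⱼ) = Cov(Xᵢ,Xⱼ); the off-diagonal part of the true-score variance is the same as above.
True-score variance = [0.7²·0.88 + 0.8²·0.94 + 1.1²·0.55] + 2.267 = 1.6983 + 2.267 = 3.9653.
Reliability = 3.9653 / 4.607 = 0.861.

0.861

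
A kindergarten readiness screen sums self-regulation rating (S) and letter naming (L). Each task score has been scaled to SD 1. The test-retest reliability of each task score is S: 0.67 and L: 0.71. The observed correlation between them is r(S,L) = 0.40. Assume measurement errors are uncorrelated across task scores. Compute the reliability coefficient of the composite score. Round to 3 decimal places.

0.779

Var(S+L) = 2 + 2·[0.40] = 2 + 0.8 = 2.8.
Under uncorrelated errors the observed covariances equal the true-score covariances, so only the own-variance terms attenuate.
True-score variance = [0.67 + 0.71] + 0.8 = 1.38 + 0.8 = 2.18.
Reliability = 2.18 / 2.8 = 0.779.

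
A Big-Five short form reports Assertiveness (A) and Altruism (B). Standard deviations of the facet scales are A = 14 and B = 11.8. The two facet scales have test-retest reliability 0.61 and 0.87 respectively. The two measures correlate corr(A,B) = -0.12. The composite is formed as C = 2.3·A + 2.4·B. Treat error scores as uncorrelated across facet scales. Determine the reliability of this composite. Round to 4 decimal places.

0.6860

Var(C) = 2.3²·14² + 2.4²·11.8² + 2·[5.52·14·11.8·(-0.12)] = 1838.86 − 218.857 = 1620.01.
With uncorrelated errors the cross-covariances are all true-score covariance, so they carry over unchanged; only the diagonal terms shrink to ρᵢσᵢ².
True-score variance = [2.3²·14²·0.61 + 2.4²·11.8²·0.87] − 218.857 = 1330.23 − 218.857 = 1111.37.
Reliability = 1111.37 / 1620.01 = 0.6860.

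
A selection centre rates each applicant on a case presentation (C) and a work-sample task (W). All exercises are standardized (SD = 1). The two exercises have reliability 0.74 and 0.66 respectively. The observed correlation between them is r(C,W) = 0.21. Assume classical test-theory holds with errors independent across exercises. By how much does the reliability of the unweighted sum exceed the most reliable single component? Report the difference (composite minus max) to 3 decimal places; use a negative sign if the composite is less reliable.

0.012

Var(sum) = 2 + 0.42 = 2.42; true-score variance = 1.4 + 0.42 = 1.82; composite reliability = 0.7521.
Max component reliability = 0.7400.
Difference = 0.7521 − 0.7400 = 0.012.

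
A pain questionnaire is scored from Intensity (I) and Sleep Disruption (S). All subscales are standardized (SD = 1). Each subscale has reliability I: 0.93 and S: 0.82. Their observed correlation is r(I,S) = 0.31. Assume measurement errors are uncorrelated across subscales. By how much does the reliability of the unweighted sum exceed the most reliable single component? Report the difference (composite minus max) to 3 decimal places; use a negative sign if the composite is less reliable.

Var(sum) = 2 + 0.62 = 2.62; true-score variance = 1.75 + 0.62 = 2.37; composite reliability = 0.9046.
Max component reliability = 0.9300.
Difference = 0.9046 − 0.9300 = -0.025.

-0.025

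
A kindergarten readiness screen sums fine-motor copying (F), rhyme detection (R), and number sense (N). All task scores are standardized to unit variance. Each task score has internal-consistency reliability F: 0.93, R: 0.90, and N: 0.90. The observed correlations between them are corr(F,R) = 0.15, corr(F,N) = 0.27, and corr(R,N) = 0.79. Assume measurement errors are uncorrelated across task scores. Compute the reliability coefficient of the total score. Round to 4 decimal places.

Var(F+R+N) = 3 + 2·[0.15 + 0.27 + 0.79] = 3 + 2.42 = 5.42.
Under uncorrelated errors the observed covariances equal the true-score covariances, so only the own-variance terms attenuate.
True-score variance = [0.93 + 0.90 + 0.90] + 2.42 = 2.73 + 2.42 = 5.15.
Reliability = 5.15 / 5.42 = 0.9502.

0.9502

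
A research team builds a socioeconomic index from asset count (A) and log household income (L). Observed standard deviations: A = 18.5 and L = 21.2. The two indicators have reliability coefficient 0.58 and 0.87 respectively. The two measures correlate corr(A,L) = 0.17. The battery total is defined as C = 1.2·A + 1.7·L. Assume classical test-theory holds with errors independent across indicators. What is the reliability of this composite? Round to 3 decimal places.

0.818

Var(C) = 1.2²·18.5² + 1.7²·21.2² + 2·[2.04·18.5·21.2·0.17] = 1791.72 + 272.03 = 2063.75.
With uncorrelated errors the cross-covariances are all true-score covariance, so they carry over unchanged; only the diagonal terms shrink to ρᵢσᵢ².
True-score variance = [1.2²·18.5²·0.58 + 1.7²·21.2²·0.87] + 272.03 = 1415.87 + 272.03 = 1687.9.
Reliability = 1687.9 / 2063.75 = 0.818.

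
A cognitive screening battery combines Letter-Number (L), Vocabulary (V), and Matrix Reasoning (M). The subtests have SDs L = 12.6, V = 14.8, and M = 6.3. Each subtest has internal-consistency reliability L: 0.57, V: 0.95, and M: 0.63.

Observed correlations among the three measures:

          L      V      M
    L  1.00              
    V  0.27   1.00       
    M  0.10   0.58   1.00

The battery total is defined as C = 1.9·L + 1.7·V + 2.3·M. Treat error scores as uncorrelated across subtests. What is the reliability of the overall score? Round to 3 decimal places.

Var(C) = 1.9²·12.6² + 1.7²·14.8² + 2.3²·6.3² + 2·[3.23·12.6·14.8·0.27 + 4.37·12.6·6.3·0.10 + 3.91·14.8·6.3·0.58] = 1416.11 + 817.536 = 2233.65.
With uncorrelated errors the cross-covariances are all true-score covariance, so they carry over unchanged; only the diagonal terms shrink to ρᵢσᵢ².
True-score variance = [1.9²·12.6²·0.57 + 1.7²·14.8²·0.95 + 2.3²·6.3²·0.63] + 817.536 = 1060.33 + 817.536 = 1877.87.
Reliability = 1877.87 / 2233.65 = 0.841.

0.841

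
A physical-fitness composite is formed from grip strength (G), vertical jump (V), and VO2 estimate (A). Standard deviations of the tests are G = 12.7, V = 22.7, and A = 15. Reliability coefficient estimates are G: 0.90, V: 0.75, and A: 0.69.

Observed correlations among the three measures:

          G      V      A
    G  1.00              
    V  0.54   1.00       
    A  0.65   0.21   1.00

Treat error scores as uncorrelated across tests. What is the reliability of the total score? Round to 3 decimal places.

0.866

Var(G+V+A) = 12.7² + 22.7² + 15² + 2·[12.7·22.7·0.54 + 12.7·15·0.65 + 22.7·15·0.21] = 901.58 + 702.013 = 1603.59.
With uncorrelated errors the cross-covariances are all true-score covariance, so they carry over unchanged; only the diagonal terms shrink to ρᵢσᵢ².
True-score variance = [12.7²·0.90 + 22.7²·0.75 + 15²·0.69] + 702.013 = 686.879 + 702.013 = 1388.89.
Reliability = 1388.89 / 1603.59 = 0.866.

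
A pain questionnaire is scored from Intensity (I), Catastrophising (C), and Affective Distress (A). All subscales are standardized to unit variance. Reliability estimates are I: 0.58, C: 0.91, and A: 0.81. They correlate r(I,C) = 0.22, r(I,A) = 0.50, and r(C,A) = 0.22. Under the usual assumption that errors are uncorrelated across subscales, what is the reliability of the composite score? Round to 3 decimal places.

0.857

Var(I+C+A) = 3 + 2·[0.22 + 0.50 + 0.22] = 3 + 1.88 = 4.88.
Because errors are independent across components, Cov(Tᵢ,Tⱼ) = Cov(Xᵢ,Xⱼ); the off-diagonal part of the true-score variance is the same as above.
True-score variance = [0.58 + 0.91 + 0.81] + 1.88 = 2.3 + 1.88 = 4.18.
Reliability = 4.18 / 4.88 = 0.857.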